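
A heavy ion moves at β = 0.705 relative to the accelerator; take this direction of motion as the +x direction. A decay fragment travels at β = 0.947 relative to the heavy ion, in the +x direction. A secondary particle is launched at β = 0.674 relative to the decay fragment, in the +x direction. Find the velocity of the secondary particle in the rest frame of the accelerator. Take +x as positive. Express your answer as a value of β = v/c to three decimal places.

β = 0.998

Apply u = (u' + v)/(1 + u'v/c²) successively, working outward toward the accelerator.
Start: velocity of the heavy ion relative to the accelerator = 0.7050c.
Compose with the decay fragment (u' = 0.947 in the heavy ion frame): u_1 = (0.947 + 0.705) / (1 + 0.947·0.705) = 1.6520/1.6676 = 0.9906.
Compose with the secondary particle (u' = 0.674 in the decay fragment frame): u_2 = (0.674 + 0.991) / (1 + 0.674·0.991) = 1.6646/1.6677 = 0.9982.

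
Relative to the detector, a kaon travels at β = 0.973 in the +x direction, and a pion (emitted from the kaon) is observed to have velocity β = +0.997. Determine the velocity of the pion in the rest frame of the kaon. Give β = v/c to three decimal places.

Invert the composition law: u' = (u − v)/(1 − uv/c²).
u' = (0.997 − 0.973) / (1 − (0.997)(0.973)) = 0.0240/0.0299 = 0.8022.

β = +0.802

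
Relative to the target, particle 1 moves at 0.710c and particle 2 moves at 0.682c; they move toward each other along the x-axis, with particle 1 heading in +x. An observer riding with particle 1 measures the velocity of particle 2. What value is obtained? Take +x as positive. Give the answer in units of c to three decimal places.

β_A = 0.710, β_B = -0.682.
Transform to A's frame with the inverse velocity-addition law: u' = (u − v)/(1 − uv/c²), taking u = β_B and v = β_A.
u' = (-0.682 − 0.710) / (1 − (0.710)(-0.682)) = -1.3920/1.4842 = -0.9379.

-0.938c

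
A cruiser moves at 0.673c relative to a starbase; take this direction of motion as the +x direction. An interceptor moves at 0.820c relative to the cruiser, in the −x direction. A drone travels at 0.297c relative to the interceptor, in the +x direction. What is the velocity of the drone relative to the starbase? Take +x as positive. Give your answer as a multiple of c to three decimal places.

Apply u = (u' + v)/(1 + u'v/c²) successively, working outward toward the starbase.
Start: velocity of the cruiser relative to the starbase = 0.6730c.
Compose with the interceptor (u' = -0.820 in the cruiser frame): u_1 = (-0.820 + 0.673) / (1 + (-0.820)·0.673) = -0.1470/0.4481 = -0.3280.
Compose with the drone (u' = 0.297 in the interceptor frame): u_2 = (0.297 + (-0.328)) / (1 + 0.297·(-0.328)) = -0.0310/0.9026 = -0.0344.

-0.034c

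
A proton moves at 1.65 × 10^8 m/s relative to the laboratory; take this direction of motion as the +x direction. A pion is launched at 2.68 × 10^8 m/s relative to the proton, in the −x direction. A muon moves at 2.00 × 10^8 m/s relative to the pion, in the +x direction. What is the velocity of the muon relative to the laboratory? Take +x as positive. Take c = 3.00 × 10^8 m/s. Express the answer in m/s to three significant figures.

Apply u = (u' + v)/(1 + u'v/c²) successively, working outward toward the laboratory.
(Dividing each given speed by c = 3.00 × 10^8 m/s to work in units of c.)
Start: velocity of the proton relative to the laboratory = 0.5500c.
Compose with the pion (u' = -0.893 in the proton frame): u_1 = (-0.893 + 0.550) / (1 + (-0.893)·0.550) = -0.3433/0.5087 = -0.6750.
Compose with the muon (u' = 0.667 in the pion frame): u_2 = (0.667 + (-0.675)) / (1 + 0.667·(-0.675)) = -0.0083/0.5500 = -0.0151.
So u = -0.0151 × 3.00 × 10^8 m/s.

-4.53 × 10^6 m/s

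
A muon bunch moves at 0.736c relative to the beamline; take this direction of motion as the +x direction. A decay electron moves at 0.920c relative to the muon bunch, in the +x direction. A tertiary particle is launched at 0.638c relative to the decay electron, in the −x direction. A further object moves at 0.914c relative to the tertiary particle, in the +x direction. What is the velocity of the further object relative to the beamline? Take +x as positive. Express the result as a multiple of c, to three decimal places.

+0.997c

Apply u = (u' + v)/(1 + u'v/c²) successively, working outward toward the beamline.
Start: velocity of the muon bunch relative to the beamline = 0.7360c.
Compose with the decay electron (u' = 0.920 in the muon bunch frame): u_1 = (0.920 + 0.736) / (1 + 0.920·0.736) = 1.6560/1.6771 = 0.9874.
Compose with the tertiary particle (u' = -0.638 in the decay electron frame): u_2 = (-0.638 + 0.987) / (1 + (-0.638)·0.987) = 0.3494/0.3700 = 0.9443.
Compose with the further object (u' = 0.914 in the tertiary particle frame): u_3 = (0.914 + 0.944) / (1 + 0.914·0.944) = 1.8583/1.8630 = 0.9974.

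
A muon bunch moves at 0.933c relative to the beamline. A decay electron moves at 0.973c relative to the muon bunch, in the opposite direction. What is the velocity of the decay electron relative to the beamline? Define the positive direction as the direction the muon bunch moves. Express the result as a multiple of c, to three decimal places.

With v = 0.933 and u' = -0.973 (in units of c),
u = (u' + v)/(1 + u'v/c²):
u = (-0.973 + 0.933) / (1 + (-0.973)·0.933) = -0.0400/0.0922 = -0.4339
(Galilean addition would give -0.040c.)

-0.434c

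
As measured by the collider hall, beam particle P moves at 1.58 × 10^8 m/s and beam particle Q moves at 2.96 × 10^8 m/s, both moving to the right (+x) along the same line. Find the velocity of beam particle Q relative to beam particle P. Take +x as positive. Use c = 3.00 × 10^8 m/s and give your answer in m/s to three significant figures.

+2.87 × 10^8 m/s

β_A = 0.527, β_B = 0.987 (dividing each by c = 3.00 × 10^8 m/s).
Transform to A's frame with the inverse velocity-addition law: u' = (u − v)/(1 − uv/c²), taking u = β_B and v = β_A.
u' = (0.987 − 0.527) / (1 − (0.527)(0.987)) = 0.4600/0.4804 = 0.9576.
u' = 0.9576 × 3.00 × 10^8 m/s.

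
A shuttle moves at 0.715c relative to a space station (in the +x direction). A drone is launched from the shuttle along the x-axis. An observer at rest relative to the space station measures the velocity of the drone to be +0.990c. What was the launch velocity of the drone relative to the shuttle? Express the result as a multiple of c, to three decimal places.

+0.941c

Invert the composition law: u' = (u − v)/(1 − uv/c²).
u' = (0.990 − 0.715) / (1 − (0.990)(0.715)) = 0.2750/0.2922 = 0.9413.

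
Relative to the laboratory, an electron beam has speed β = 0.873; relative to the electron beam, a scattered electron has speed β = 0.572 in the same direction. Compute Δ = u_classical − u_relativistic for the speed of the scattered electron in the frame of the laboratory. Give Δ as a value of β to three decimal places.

Galilean: u_cl = 0.572 + 0.873 = 1.4450.
Relativistic: u_rel = (0.572 + 0.873) / (1 + 0.572·0.873) = 1.4450/1.4994 = 0.9637.
Δ = 1.4450 − 0.9637 = 0.4813.
(The classical prediction exceeds c; the relativistic result does not.)

Δ = 0.481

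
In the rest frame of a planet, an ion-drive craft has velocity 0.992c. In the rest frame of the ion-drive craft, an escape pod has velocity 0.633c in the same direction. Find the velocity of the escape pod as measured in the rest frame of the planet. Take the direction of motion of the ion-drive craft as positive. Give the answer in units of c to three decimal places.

With v = 0.992 and u' = 0.633 (in units of c),
u = (u' + v)/(1 + u'v/c²):
u = (0.633 + 0.992) / (1 + 0.633·0.992) = 1.6250/1.6279 = 0.9982

0.998c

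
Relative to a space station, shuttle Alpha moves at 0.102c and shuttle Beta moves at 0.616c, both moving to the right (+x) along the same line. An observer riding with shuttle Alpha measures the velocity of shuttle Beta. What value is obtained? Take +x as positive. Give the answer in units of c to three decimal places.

+0.548c

β_A = 0.102, β_B = 0.616.
Transform to A's frame with the inverse velocity-addition law: u' = (u − v)/(1 − uv/c²), taking u = β_B and v = β_A.
u' = (0.616 − 0.102) / (1 − (0.102)(0.616)) = 0.5140/0.9372 = 0.5485.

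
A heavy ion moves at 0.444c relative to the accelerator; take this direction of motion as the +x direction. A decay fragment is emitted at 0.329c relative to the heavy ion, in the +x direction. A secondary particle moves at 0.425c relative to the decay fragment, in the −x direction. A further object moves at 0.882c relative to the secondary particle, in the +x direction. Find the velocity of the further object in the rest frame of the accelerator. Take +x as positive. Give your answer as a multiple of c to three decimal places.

+0.941c

Apply u = (u' + v)/(1 + u'v/c²) successively, working outward toward the accelerator.
Start: velocity of the heavy ion relative to the accelerator = 0.4440c.
Compose with the decay fragment (u' = 0.329 in the heavy ion frame): u_1 = (0.329 + 0.444) / (1 + 0.329·0.444) = 0.7730/1.1461 = 0.6745.
Compose with the secondary particle (u' = -0.425 in the decay fragment frame): u_2 = (-0.425 + 0.674) / (1 + (-0.425)·0.674) = 0.2495/0.7133 = 0.3497.
Compose with the further object (u' = 0.882 in the secondary particle frame): u_3 = (0.882 + 0.350) / (1 + 0.882·0.350) = 1.2317/1.3085 = 0.9414.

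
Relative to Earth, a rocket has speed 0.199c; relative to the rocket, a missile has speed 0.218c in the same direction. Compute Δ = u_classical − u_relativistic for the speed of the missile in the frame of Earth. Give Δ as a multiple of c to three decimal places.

Galilean: u_cl = 0.218 + 0.199 = 0.4170.
Relativistic: u_rel = (0.218 + 0.199) / (1 + 0.218·0.199) = 0.4170/1.0434 = 0.3997.
Δ = 0.4170 − 0.3997 = 0.0173.

Δ = 0.017c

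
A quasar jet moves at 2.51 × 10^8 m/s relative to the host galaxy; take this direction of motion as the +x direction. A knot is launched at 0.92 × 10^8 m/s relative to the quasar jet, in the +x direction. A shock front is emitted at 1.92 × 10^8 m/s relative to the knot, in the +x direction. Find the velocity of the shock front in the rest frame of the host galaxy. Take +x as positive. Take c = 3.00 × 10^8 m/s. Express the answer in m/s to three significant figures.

2.94 × 10^8 m/s

Apply u = (u' + v)/(1 + u'v/c²) successively, working outward toward the host galaxy.
(Dividing each given speed by c = 3.00 × 10^8 m/s to work in units of c.)
Start: velocity of the quasar jet relative to the host galaxy = 0.8367c.
Compose with the knot (u' = 0.307 in the quasar jet frame): u_1 = (0.307 + 0.837) / (1 + 0.307·0.837) = 1.1433/1.2566 = 0.9099.
Compose with the shock front (u' = 0.640 in the knot frame): u_2 = (0.640 + 0.910) / (1 + 0.640·0.910) = 1.5499/1.5823 = 0.9795.
So u = 0.9795 × 3.00 × 10^8 m/s.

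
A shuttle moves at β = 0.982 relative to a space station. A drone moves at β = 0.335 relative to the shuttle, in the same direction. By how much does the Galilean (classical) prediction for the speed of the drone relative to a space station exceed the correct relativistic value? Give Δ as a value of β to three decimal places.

Galilean: u_cl = 0.335 + 0.982 = 1.3170.
Relativistic: u_rel = (0.335 + 0.982) / (1 + 0.335·0.982) = 1.3170/1.3290 = 0.9910.
Δ = 1.3170 − 0.9910 = 0.3260.
(The classical prediction exceeds c; the relativistic result does not.)

Δ = 0.326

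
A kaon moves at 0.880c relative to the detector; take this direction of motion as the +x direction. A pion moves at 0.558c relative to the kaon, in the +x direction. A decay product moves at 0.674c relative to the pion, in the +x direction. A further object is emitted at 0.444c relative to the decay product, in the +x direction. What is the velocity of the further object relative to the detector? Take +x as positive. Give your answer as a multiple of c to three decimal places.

0.997c

Apply u = (u' + v)/(1 + u'v/c²) successively, working outward toward the detector.
Start: velocity of the kaon relative to the detector = 0.8800c.
Compose with the pion (u' = 0.558 in the kaon frame): u_1 = (0.558 + 0.880) / (1 + 0.558·0.880) = 1.4380/1.4910 = 0.9644.
Compose with the decay product (u' = 0.674 in the pion frame): u_2 = (0.674 + 0.964) / (1 + 0.674·0.964) = 1.6384/1.6500 = 0.9930.
Compose with the further object (u' = 0.444 in the decay product frame): u_3 = (0.444 + 0.993) / (1 + 0.444·0.993) = 1.4370/1.4409 = 0.9973.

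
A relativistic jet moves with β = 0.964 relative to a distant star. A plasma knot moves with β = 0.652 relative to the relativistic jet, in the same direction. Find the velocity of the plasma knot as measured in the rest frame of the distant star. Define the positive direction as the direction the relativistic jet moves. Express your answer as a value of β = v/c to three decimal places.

With v = 0.964 and u' = 0.652 (in units of c),
u = (u' + v)/(1 + u'v/c²):
u = (0.652 + 0.964) / (1 + 0.652·0.964) = 1.6160/1.6285 = 0.9923
(Galilean addition would give +1.616c, exceeding c.)

β = 0.992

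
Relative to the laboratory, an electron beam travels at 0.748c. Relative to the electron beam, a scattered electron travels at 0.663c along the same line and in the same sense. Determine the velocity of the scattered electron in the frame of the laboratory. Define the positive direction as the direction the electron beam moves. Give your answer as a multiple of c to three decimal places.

0.943c

With v = 0.748 and u' = 0.663 (in units of c),
u = (u' + v)/(1 + u'v/c²):
u = (0.663 + 0.748) / (1 + 0.663·0.748) = 1.4110/1.4959 = 0.9432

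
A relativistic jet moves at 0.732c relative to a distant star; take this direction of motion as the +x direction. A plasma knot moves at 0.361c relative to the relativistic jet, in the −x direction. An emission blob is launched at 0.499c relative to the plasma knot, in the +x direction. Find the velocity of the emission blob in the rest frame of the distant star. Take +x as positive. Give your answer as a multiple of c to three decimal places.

+0.802c

Apply u = (u' + v)/(1 + u'v/c²) successively, working outward toward the distant star.
Start: velocity of the relativistic jet relative to the distant star = 0.7320c.
Compose with the plasma knot (u' = -0.361 in the relativistic jet frame): u_1 = (-0.361 + 0.732) / (1 + (-0.361)·0.732) = 0.3710/0.7357 = 0.5042.
Compose with the emission blob (u' = 0.499 in the plasma knot frame): u_2 = (0.499 + 0.504) / (1 + 0.499·0.504) = 1.0032/1.2516 = 0.8016.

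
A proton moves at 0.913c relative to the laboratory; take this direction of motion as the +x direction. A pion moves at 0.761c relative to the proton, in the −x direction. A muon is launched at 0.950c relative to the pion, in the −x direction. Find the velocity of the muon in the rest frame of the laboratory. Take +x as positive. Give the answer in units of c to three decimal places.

-0.858c

Apply u = (u' + v)/(1 + u'v/c²) successively, working outward toward the laboratory.
Start: velocity of the proton relative to the laboratory = 0.9130c.
Compose with the pion (u' = -0.761 in the proton frame): u_1 = (-0.761 + 0.913) / (1 + (-0.761)·0.913) = 0.1520/0.3052 = 0.4980.
Compose with the muon (u' = -0.950 in the pion frame): u_2 = (-0.950 + 0.498) / (1 + (-0.950)·0.498) = -0.4520/0.5269 = -0.8578.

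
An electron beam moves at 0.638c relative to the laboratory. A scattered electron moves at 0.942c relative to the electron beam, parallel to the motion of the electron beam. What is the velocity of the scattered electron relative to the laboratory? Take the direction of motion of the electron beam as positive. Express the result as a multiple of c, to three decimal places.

0.987c

With v = 0.638 and u' = 0.942 (in units of c),
u = (u' + v)/(1 + u'v/c²):
u = (0.942 + 0.638) / (1 + 0.942·0.638) = 1.5800/1.6010 = 0.9869
(Galilean addition would give +1.580c, exceeding c.)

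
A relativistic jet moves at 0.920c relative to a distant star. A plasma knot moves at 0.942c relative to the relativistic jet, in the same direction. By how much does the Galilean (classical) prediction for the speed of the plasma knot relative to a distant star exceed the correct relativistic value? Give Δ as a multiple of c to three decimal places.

Galilean: u_cl = 0.942 + 0.920 = 1.8620.
Relativistic: u_rel = (0.942 + 0.920) / (1 + 0.942·0.920) = 1.8620/1.8666 = 0.9975.
Δ = 1.8620 − 0.9975 = 0.8645.
(The classical prediction exceeds c; the relativistic result does not.)

Δ = 0.864c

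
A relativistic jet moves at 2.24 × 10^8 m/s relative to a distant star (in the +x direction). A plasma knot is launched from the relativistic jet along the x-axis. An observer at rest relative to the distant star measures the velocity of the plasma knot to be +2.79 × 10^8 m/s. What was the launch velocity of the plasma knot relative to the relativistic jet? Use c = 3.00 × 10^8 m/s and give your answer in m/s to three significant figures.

+1.80 × 10^8 m/s

v = 0.747c, u = 0.930c.
Invert the composition law: u' = (u − v)/(1 − uv/c²).
u' = (0.930 − 0.747) / (1 − (0.930)(0.747)) = 0.1833/0.3056 = 0.5999.
u' = 0.5999 × 3.00 × 10^8 m/s.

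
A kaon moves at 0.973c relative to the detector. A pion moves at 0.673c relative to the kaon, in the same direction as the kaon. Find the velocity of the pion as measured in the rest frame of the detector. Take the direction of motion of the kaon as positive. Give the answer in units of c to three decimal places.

With v = 0.973 and u' = 0.673 (in units of c),
u = (u' + v)/(1 + u'v/c²):
u = (0.673 + 0.973) / (1 + 0.673·0.973) = 1.6460/1.6548 = 0.9947

0.995c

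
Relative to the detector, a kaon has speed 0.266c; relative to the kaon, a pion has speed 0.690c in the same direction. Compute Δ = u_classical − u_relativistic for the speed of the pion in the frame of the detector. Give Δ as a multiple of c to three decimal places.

Galilean: u_cl = 0.690 + 0.266 = 0.9560.
Relativistic: u_rel = (0.690 + 0.266) / (1 + 0.690·0.266) = 0.9560/1.1835 = 0.8077.
Δ = 0.9560 − 0.8077 = 0.1483.

Δ = 0.148c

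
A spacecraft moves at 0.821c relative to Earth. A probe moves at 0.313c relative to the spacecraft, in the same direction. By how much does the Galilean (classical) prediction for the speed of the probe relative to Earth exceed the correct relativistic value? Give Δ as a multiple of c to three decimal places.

Galilean: u_cl = 0.313 + 0.821 = 1.1340.
Relativistic: u_rel = (0.313 + 0.821) / (1 + 0.313·0.821) = 1.1340/1.2570 = 0.9022.
Δ = 1.1340 − 0.9022 = 0.2318.
(The classical prediction exceeds c; the relativistic result does not.)

Δ = 0.232c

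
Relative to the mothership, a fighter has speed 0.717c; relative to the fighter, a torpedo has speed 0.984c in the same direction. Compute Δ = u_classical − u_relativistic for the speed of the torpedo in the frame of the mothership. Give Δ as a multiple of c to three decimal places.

Galilean: u_cl = 0.984 + 0.717 = 1.7010.
Relativistic: u_rel = (0.984 + 0.717) / (1 + 0.984·0.717) = 1.7010/1.7055 = 0.9973.
Δ = 1.7010 − 0.9973 = 0.7037.
(The classical prediction exceeds c; the relativistic result does not.)

Δ = 0.704c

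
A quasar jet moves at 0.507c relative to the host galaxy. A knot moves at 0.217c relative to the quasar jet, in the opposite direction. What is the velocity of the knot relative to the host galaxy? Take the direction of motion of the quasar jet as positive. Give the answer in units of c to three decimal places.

+0.326c

With v = 0.507 and u' = -0.217 (in units of c),
u = (u' + v)/(1 + u'v/c²):
u = (-0.217 + 0.507) / (1 + (-0.217)·0.507) = 0.2900/0.8900 = 0.3258
(Galilean addition would give +0.290c.)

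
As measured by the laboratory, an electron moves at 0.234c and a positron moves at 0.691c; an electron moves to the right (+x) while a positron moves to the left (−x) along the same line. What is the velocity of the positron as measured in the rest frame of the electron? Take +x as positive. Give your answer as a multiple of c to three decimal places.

-0.796c

β_A = 0.234, β_B = -0.691.
Transform to A's frame with the inverse velocity-addition law: u' = (u − v)/(1 − uv/c²), taking u = β_B and v = β_A.
u' = (-0.691 − 0.234) / (1 − (0.234)(-0.691)) = -0.9250/1.1617 = -0.7963.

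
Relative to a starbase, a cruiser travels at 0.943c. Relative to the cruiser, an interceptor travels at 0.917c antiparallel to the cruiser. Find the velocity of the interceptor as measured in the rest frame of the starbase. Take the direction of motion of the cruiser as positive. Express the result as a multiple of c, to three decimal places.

+0.192c

With v = 0.943 and u' = -0.917 (in units of c),
u = (u' + v)/(1 + u'v/c²):
u = (-0.917 + 0.943) / (1 + (-0.917)·0.943) = 0.0260/0.1353 = 0.1922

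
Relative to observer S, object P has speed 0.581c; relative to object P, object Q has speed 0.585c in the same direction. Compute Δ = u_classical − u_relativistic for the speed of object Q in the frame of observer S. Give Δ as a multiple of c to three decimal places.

Galilean: u_cl = 0.585 + 0.581 = 1.1660.
Relativistic: u_rel = (0.585 + 0.581) / (1 + 0.585·0.581) = 1.1660/1.3399 = 0.8702.
Δ = 1.1660 − 0.8702 = 0.2958.
(The classical prediction exceeds c; the relativistic result does not.)

Δ = 0.296c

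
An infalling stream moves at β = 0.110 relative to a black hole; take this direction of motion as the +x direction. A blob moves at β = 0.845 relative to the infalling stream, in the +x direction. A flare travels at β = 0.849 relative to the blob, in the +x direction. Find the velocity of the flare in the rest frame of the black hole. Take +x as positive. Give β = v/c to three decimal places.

Apply u = (u' + v)/(1 + u'v/c²) successively, working outward toward the black hole.
Start: velocity of the infalling stream relative to the black hole = 0.1100c.
Compose with the blob (u' = 0.845 in the infalling stream frame): u_1 = (0.845 + 0.110) / (1 + 0.845·0.110) = 0.9550/1.0930 = 0.8738.
Compose with the flare (u' = 0.849 in the blob frame): u_2 = (0.849 + 0.874) / (1 + 0.849·0.874) = 1.7228/1.7418 = 0.9891.

β = 0.989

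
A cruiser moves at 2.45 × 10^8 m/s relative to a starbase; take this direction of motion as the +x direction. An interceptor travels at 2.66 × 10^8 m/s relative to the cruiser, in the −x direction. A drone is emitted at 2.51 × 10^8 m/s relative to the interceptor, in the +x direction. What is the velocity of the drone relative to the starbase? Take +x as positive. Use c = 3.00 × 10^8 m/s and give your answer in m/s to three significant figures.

+2.22 × 10^8 m/s

Apply u = (u' + v)/(1 + u'v/c²) successively, working outward toward the starbase.
(Dividing each given speed by c = 3.00 × 10^8 m/s to work in units of c.)
Start: velocity of the cruiser relative to the starbase = 0.8167c.
Compose with the interceptor (u' = -0.887 in the cruiser frame): u_1 = (-0.887 + 0.817) / (1 + (-0.887)·0.817) = -0.0700/0.2759 = -0.2537.
Compose with the drone (u' = 0.837 in the interceptor frame): u_2 = (0.837 + (-0.254)) / (1 + 0.837·(-0.254)) = 0.5829/0.7877 = 0.7400.
So u = 0.7400 × 3.00 × 10^8 m/s.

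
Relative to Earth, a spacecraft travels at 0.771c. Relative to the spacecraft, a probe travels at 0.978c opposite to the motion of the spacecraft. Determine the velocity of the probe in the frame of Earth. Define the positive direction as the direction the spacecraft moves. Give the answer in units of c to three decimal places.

-0.842c

With v = 0.771 and u' = -0.978 (in units of c),
u = (u' + v)/(1 + u'v/c²):
u = (-0.978 + 0.771) / (1 + (-0.978)·0.771) = -0.2070/0.2460 = -0.8416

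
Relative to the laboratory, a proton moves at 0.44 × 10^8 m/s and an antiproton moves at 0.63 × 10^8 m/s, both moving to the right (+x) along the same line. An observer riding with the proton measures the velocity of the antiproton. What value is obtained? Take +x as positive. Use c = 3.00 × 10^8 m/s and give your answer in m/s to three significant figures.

β_A = 0.147, β_B = 0.210 (dividing each by c = 3.00 × 10^8 m/s).
Transform to A's frame with the inverse velocity-addition law: u' = (u − v)/(1 − uv/c²), taking u = β_B and v = β_A.
u' = (0.210 − 0.147) / (1 − (0.147)(0.210)) = 0.0633/0.9692 = 0.0653.
u' = 0.0653 × 3.00 × 10^8 m/s.

+1.96 × 10^7 m/s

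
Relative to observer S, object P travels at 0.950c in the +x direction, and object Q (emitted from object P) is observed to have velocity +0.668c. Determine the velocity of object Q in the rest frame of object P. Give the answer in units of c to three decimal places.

-0.772c

Invert the composition law: u' = (u − v)/(1 − uv/c²).
u' = (0.668 − 0.950) / (1 − (0.668)(0.950)) = -0.2820/0.3654 = -0.7718.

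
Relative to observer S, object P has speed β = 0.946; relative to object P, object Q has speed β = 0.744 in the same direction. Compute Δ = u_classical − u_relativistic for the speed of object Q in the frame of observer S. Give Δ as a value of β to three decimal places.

Galilean: u_cl = 0.744 + 0.946 = 1.6900.
Relativistic: u_rel = (0.744 + 0.946) / (1 + 0.744·0.946) = 1.6900/1.7038 = 0.9919.
Δ = 1.6900 − 0.9919 = 0.6981.
(The classical prediction exceeds c; the relativistic result does not.)

Δ = 0.698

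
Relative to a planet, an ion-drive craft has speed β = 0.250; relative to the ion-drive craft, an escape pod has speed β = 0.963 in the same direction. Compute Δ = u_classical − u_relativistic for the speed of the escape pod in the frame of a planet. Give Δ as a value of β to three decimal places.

Galilean: u_cl = 0.963 + 0.250 = 1.2130.
Relativistic: u_rel = (0.963 + 0.250) / (1 + 0.963·0.250) = 1.2130/1.2408 = 0.9776.
Δ = 1.2130 − 0.9776 = 0.2354.
(The classical prediction exceeds c; the relativistic result does not.)

Δ = 0.235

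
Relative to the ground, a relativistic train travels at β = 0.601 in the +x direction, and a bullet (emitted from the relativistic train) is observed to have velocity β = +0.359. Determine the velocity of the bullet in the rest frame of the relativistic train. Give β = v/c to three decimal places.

β = -0.309

Invert the composition law: u' = (u − v)/(1 − uv/c²).
u' = (0.359 − 0.601) / (1 − (0.359)(0.601)) = -0.2420/0.7842 = -0.3086.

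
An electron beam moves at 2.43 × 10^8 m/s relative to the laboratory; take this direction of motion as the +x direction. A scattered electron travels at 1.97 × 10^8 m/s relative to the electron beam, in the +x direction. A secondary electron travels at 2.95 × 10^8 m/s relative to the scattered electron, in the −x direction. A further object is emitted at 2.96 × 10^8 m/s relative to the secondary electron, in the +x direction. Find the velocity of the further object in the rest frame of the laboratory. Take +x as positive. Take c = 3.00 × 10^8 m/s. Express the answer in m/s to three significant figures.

+2.90 × 10^8 m/s

Apply u = (u' + v)/(1 + u'v/c²) successively, working outward toward the laboratory.
(Dividing each given speed by c = 3.00 × 10^8 m/s to work in units of c.)
Start: velocity of the electron beam relative to the laboratory = 0.8100c.
Compose with the scattered electron (u' = 0.657 in the electron beam frame): u_1 = (0.657 + 0.810) / (1 + 0.657·0.810) = 1.4667/1.5319 = 0.9574.
Compose with the secondary electron (u' = -0.983 in the scattered electron frame): u_2 = (-0.983 + 0.957) / (1 + (-0.983)·0.957) = -0.0259/0.0585 = -0.4427.
Compose with the further object (u' = 0.987 in the secondary electron frame): u_3 = (0.987 + (-0.443)) / (1 + 0.987·(-0.443)) = 0.5440/0.5632 = 0.9658.
So u = 0.9658 × 3.00 × 10^8 m/s.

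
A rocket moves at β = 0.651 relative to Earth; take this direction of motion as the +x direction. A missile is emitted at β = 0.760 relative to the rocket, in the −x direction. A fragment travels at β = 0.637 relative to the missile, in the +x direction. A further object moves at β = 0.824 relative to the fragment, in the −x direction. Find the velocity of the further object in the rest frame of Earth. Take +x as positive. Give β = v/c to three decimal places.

Apply u = (u' + v)/(1 + u'v/c²) successively, working outward toward Earth.
Start: velocity of the rocket relative to Earth = 0.6510c.
Compose with the missile (u' = -0.760 in the rocket frame): u_1 = (-0.760 + 0.651) / (1 + (-0.760)·0.651) = -0.1090/0.5052 = -0.2157.
Compose with the fragment (u' = 0.637 in the missile frame): u_2 = (0.637 + (-0.216)) / (1 + 0.637·(-0.216)) = 0.4213/0.8626 = 0.4884.
Compose with the further object (u' = -0.824 in the fragment frame): u_3 = (-0.824 + 0.488) / (1 + (-0.824)·0.488) = -0.3356/0.5976 = -0.5616.

β = -0.562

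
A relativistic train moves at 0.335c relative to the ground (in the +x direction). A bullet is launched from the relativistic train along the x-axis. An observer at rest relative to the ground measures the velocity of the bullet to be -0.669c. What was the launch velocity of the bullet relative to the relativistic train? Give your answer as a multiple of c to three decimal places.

Invert the composition law: u' = (u − v)/(1 − uv/c²).
u' = (-0.669 − 0.335) / (1 − (-0.669)(0.335)) = -1.0040/1.2241 = -0.8202.

-0.820c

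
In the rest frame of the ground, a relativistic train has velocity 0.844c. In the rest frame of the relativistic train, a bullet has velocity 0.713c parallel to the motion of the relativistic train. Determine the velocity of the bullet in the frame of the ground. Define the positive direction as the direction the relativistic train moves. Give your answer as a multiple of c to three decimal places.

With v = 0.844 and u' = 0.713 (in units of c),
u = (u' + v)/(1 + u'v/c²):
u = (0.713 + 0.844) / (1 + 0.713·0.844) = 1.5570/1.6018 = 0.9720
(Galilean addition would give +1.557c, exceeding c.)

0.972c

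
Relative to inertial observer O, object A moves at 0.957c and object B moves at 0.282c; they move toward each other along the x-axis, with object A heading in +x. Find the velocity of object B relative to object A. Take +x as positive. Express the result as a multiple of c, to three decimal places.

-0.976c

β_A = 0.957, β_B = -0.282.
Transform to A's frame with the inverse velocity-addition law: u' = (u − v)/(1 − uv/c²), taking u = β_B and v = β_A.
u' = (-0.282 − 0.957) / (1 − (0.957)(-0.282)) = -1.2390/1.2699 = -0.9757.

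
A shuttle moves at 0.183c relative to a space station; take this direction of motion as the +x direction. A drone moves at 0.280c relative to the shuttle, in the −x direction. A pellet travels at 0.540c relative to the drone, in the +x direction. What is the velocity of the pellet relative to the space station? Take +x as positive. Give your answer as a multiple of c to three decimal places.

Apply u = (u' + v)/(1 + u'v/c²) successively, working outward toward the space station.
Start: velocity of the shuttle relative to the space station = 0.1830c.
Compose with the drone (u' = -0.280 in the shuttle frame): u_1 = (-0.280 + 0.183) / (1 + (-0.280)·0.183) = -0.0970/0.9488 = -0.1022.
Compose with the pellet (u' = 0.540 in the drone frame): u_2 = (0.540 + (-0.102)) / (1 + 0.540·(-0.102)) = 0.4378/0.9448 = 0.4633.

+0.463c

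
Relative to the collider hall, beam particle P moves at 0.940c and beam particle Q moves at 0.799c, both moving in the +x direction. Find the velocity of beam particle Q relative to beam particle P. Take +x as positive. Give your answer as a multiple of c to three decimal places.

-0.566c

β_A = 0.940, β_B = 0.799.
Transform to A's frame with the inverse velocity-addition law: u' = (u − v)/(1 − uv/c²), taking u = β_B and v = β_A.
u' = (0.799 − 0.940) / (1 − (0.940)(0.799)) = -0.1410/0.2489 = -0.5664.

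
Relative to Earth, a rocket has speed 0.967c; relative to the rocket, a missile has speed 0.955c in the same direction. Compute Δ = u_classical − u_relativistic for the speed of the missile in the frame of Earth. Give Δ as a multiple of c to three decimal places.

Galilean: u_cl = 0.955 + 0.967 = 1.9220.
Relativistic: u_rel = (0.955 + 0.967) / (1 + 0.955·0.967) = 1.9220/1.9235 = 0.9992.
Δ = 1.9220 − 0.9992 = 0.9228.
(The classical prediction exceeds c; the relativistic result does not.)

Δ = 0.923c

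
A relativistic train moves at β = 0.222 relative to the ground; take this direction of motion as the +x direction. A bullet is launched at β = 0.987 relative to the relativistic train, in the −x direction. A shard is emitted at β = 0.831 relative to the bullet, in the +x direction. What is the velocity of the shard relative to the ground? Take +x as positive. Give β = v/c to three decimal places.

β = -0.800

Apply u = (u' + v)/(1 + u'v/c²) successively, working outward toward the ground.
Start: velocity of the relativistic train relative to the ground = 0.2220c.
Compose with the bullet (u' = -0.987 in the relativistic train frame): u_1 = (-0.987 + 0.222) / (1 + (-0.987)·0.222) = -0.7650/0.7809 = -0.9797.
Compose with the shard (u' = 0.831 in the bullet frame): u_2 = (0.831 + (-0.980)) / (1 + 0.831·(-0.980)) = -0.1487/0.1859 = -0.7996.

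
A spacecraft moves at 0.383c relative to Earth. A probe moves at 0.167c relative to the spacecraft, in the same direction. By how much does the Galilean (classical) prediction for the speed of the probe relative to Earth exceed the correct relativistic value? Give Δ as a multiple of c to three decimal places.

Δ = 0.033c

Galilean: u_cl = 0.167 + 0.383 = 0.5500.
Relativistic: u_rel = (0.167 + 0.383) / (1 + 0.167·0.383) = 0.5500/1.0640 = 0.5169.
Δ = 0.5500 − 0.5169 = 0.0331.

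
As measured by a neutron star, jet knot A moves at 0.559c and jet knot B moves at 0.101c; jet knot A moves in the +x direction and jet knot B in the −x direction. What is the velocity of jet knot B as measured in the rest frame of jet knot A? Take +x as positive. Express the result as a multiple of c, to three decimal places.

β_A = 0.559, β_B = -0.101.
Transform to A's frame with the inverse velocity-addition law: u' = (u − v)/(1 − uv/c²), taking u = β_B and v = β_A.
u' = (-0.101 − 0.559) / (1 − (0.559)(-0.101)) = -0.6600/1.0565 = -0.6247.

-0.625c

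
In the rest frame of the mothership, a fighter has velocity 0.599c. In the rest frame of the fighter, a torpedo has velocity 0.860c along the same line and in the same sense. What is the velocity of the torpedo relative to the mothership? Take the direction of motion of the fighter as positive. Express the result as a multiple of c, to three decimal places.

0.963c

With v = 0.599 and u' = 0.860 (in units of c),
u = (u' + v)/(1 + u'v/c²):
u = (0.860 + 0.599) / (1 + 0.860·0.599) = 1.4590/1.5151 = 0.9629
(Galilean addition would give +1.459c, exceeding c.)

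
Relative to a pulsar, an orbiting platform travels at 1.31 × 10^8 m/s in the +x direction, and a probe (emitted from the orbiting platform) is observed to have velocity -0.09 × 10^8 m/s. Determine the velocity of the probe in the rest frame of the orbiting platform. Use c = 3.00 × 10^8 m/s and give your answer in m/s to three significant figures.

v = 0.437c, u = -0.030c.
Invert the composition law: u' = (u − v)/(1 − uv/c²).
u' = (-0.030 − 0.437) / (1 − (-0.030)(0.437)) = -0.4667/1.0131 = -0.4606.
u' = -0.4606 × 3.00 × 10^8 m/s.

-1.38 × 10^8 m/s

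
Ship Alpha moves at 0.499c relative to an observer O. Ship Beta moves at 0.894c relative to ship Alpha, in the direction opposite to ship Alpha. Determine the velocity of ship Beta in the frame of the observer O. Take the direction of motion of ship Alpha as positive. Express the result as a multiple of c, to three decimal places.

-0.713c

With v = 0.499 and u' = -0.894 (in units of c),
u = (u' + v)/(1 + u'v/c²):
u = (-0.894 + 0.499) / (1 + (-0.894)·0.499) = -0.3950/0.5539 = -0.7131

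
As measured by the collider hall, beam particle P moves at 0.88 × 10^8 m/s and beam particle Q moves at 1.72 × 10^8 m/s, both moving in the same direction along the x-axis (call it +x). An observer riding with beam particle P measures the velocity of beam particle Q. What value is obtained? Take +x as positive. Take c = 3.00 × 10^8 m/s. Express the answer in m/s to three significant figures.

+1.01 × 10^8 m/s

β_A = 0.293, β_B = 0.573 (dividing each by c = 3.00 × 10^8 m/s).
Transform to A's frame with the inverse velocity-addition law: u' = (u − v)/(1 − uv/c²), taking u = β_B and v = β_A.
u' = (0.573 − 0.293) / (1 − (0.293)(0.573)) = 0.2800/0.8318 = 0.3366.
u' = 0.3366 × 3.00 × 10^8 m/s.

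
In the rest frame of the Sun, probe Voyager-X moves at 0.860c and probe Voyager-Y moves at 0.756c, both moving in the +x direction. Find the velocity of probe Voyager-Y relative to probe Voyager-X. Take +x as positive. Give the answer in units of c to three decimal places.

β_A = 0.860, β_B = 0.756.
Transform to A's frame with the inverse velocity-addition law: u' = (u − v)/(1 − uv/c²), taking u = β_B and v = β_A.
u' = (0.756 − 0.860) / (1 − (0.860)(0.756)) = -0.1040/0.3498 = -0.2973.

-0.297c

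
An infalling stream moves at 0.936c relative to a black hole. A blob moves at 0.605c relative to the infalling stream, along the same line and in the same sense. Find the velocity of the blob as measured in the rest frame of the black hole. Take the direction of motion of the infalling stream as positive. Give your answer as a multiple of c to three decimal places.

With v = 0.936 and u' = 0.605 (in units of c),
u = (u' + v)/(1 + u'v/c²):
u = (0.605 + 0.936) / (1 + 0.605·0.936) = 1.5410/1.5663 = 0.9839

0.984c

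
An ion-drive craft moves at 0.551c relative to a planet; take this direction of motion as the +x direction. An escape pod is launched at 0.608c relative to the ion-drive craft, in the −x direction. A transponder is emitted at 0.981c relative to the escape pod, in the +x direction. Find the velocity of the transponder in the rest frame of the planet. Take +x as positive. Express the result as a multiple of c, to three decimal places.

Apply u = (u' + v)/(1 + u'v/c²) successively, working outward toward the planet.
Start: velocity of the ion-drive craft relative to the planet = 0.5510c.
Compose with the escape pod (u' = -0.608 in the ion-drive craft frame): u_1 = (-0.608 + 0.551) / (1 + (-0.608)·0.551) = -0.0570/0.6650 = -0.0857.
Compose with the transponder (u' = 0.981 in the escape pod frame): u_2 = (0.981 + (-0.086)) / (1 + 0.981·(-0.086)) = 0.8953/0.9159 = 0.9775.

+0.977c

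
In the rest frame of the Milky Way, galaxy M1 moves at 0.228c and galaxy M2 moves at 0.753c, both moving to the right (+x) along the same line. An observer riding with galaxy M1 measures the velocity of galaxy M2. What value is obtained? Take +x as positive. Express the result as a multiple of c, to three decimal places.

+0.634c

β_A = 0.228, β_B = 0.753.
Transform to A's frame with the inverse velocity-addition law: u' = (u − v)/(1 − uv/c²), taking u = β_B and v = β_A.
u' = (0.753 − 0.228) / (1 − (0.228)(0.753)) = 0.5250/0.8283 = 0.6338.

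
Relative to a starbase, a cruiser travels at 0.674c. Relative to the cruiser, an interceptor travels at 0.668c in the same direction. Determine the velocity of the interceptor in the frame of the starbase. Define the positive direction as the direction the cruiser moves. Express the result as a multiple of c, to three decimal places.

With v = 0.674 and u' = 0.668 (in units of c),
u = (u' + v)/(1 + u'v/c²):
u = (0.668 + 0.674) / (1 + 0.668·0.674) = 1.3420/1.4502 = 0.9254
(Galilean addition would give +1.342c, exceeding c.)

0.925c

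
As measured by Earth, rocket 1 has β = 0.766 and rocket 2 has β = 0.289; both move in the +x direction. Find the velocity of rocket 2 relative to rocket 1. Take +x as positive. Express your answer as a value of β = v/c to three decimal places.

β = -0.613

β_A = 0.766, β_B = 0.289.
Transform to A's frame with the inverse velocity-addition law: u' = (u − v)/(1 − uv/c²), taking u = β_B and v = β_A.
u' = (0.289 − 0.766) / (1 − (0.766)(0.289)) = -0.4770/0.7786 = -0.6126.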